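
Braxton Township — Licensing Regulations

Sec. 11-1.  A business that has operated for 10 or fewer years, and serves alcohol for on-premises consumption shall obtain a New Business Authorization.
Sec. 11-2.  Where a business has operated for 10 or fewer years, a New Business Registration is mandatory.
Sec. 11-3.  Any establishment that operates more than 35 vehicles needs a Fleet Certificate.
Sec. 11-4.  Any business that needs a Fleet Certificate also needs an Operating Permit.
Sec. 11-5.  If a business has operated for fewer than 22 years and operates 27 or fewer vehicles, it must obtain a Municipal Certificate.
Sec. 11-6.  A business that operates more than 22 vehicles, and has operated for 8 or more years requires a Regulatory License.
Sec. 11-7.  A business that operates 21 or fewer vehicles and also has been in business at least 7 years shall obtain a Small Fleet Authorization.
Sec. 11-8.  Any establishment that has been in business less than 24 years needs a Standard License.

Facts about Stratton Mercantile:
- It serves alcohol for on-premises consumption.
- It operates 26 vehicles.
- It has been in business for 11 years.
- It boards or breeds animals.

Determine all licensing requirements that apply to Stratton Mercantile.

Sec. 11-1. years in business 11 > 10; serves alcohol for on-premises consumption → New Business Authorization not required.
Sec. 11-2. years in business 11 > 10 → New Business Registration not required.
Sec. 11-3. vehicles 26 ≤ 35 → Fleet Certificate not required.
Sec. 11-4. Fleet Certificate is not required → no effect.
Sec. 11-5. years in business 11 < 22; vehicles 26 ≤ 27 → Municipal Certificate required.
Sec. 11-6. vehicles 26 > 22; years in business 11 ≥ 8 → Regulatory License required.
Sec. 11-7. vehicles 26 > 21; years in business 11 ≥ 7 → Small Fleet Authorization not required.
Sec. 11-8. years in business 11 < 24 → Standard License required.

Municipal Certificate, Regulatory License, Standard License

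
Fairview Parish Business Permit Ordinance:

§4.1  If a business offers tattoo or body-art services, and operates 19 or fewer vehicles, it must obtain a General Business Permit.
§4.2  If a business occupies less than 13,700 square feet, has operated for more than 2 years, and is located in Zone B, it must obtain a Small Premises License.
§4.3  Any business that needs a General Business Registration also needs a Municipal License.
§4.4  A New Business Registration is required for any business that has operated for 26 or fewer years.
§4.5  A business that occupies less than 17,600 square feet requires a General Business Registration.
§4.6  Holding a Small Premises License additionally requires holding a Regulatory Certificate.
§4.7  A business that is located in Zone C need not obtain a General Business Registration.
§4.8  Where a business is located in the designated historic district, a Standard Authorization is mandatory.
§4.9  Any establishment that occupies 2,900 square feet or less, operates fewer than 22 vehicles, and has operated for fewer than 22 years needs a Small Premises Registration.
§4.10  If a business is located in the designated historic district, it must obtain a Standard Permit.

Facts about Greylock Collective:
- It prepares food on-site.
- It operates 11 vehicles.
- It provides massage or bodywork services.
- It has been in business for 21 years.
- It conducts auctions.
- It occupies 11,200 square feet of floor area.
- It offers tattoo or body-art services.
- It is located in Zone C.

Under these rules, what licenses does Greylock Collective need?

General Business Permit, New Business Registration

§4.1 offers tattoo or body-art services; vehicles 11 ≤ 19 → General Business Permit required.
§4.2 floor area 11,200 square feet < 13,700 square feet; years in business 21 > 2; is located in Zone C (not: is located in Zone B) → Small Premises License not required.
§4.3 General Business Registration is not required → no effect.
§4.4 years in business 21 ≤ 26 → New Business Registration required.
§4.5 floor area 11,200 square feet < 17,600 square feet → General Business Registration required.
§4.6 Small Premises License is not required → no effect.
§4.7 is located in Zone C → exempt from General Business Registration.
§4.8 is located in Zone C (not: is located in the designated historic district) → Standard Authorization not required.
§4.9 floor area 11,200 square feet > 2,900 square feet; vehicles 11 < 22; years in business 21 < 22 → Small Premises Registration not required.
§4.10 is located in Zone C (not: is located in the designated historic district) → Standard Permit not required.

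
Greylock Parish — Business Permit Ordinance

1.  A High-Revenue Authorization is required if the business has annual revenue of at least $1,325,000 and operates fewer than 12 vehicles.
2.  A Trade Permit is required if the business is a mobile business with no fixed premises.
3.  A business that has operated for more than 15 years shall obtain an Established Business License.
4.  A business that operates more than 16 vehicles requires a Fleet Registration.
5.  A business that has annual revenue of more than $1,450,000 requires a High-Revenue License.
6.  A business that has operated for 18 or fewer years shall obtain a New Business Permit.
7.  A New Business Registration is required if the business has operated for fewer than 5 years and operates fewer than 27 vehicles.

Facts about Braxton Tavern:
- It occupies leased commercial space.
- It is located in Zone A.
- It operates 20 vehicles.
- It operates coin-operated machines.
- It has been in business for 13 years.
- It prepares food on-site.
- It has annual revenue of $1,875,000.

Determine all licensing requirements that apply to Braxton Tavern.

1. revenue $1,875,000 ≥ $1,325,000; vehicles 20 ≥ 12 → High-Revenue Authorization not required.
2. occupies leased commercial space (not: is a mobile business with no fixed premises) → Trade Permit not required.
3. years in business 13 ≤ 15 → Established Business License not required.
4. vehicles 20 > 16 → Fleet Registration required.
5. revenue $1,875,000 > $1,450,000 → High-Revenue License required.
6. years in business 13 ≤ 18 → New Business Permit required.
7. years in business 13 ≥ 5; vehicles 20 < 27 → New Business Registration not required.

Fleet Registration, High-Revenue License, New Business Permit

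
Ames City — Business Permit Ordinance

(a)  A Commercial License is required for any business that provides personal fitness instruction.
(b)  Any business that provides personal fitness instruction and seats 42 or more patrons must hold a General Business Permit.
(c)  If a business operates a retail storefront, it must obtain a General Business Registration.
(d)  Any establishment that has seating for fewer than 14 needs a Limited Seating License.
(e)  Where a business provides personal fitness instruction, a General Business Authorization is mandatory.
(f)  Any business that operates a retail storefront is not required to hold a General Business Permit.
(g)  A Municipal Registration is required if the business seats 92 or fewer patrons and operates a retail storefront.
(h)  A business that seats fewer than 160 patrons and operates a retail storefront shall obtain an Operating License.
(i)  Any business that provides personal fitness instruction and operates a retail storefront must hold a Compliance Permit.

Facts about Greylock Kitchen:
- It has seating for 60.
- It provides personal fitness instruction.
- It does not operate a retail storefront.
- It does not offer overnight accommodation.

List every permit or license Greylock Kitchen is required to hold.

(a) provides personal fitness instruction → Commercial License required.
(b) provides personal fitness instruction; seating 60 ≥ 42 → General Business Permit required.
(c) does not operate a retail storefront → General Business Registration not required.
(d) seating 60 ≥ 14 → Limited Seating License not required.
(e) provides personal fitness instruction → General Business Authorization required.
(f) does not operate a retail storefront → General Business Permit exemption does not apply.
(g) seating 60 ≤ 92; does not operate a retail storefront → Municipal Registration not required.
(h) seating 60 < 160; does not operate a retail storefront → Operating License not required.
(i) provides personal fitness instruction; does not operate a retail storefront → Compliance Permit not required.

Commercial License, General Business Authorization, General Business Permit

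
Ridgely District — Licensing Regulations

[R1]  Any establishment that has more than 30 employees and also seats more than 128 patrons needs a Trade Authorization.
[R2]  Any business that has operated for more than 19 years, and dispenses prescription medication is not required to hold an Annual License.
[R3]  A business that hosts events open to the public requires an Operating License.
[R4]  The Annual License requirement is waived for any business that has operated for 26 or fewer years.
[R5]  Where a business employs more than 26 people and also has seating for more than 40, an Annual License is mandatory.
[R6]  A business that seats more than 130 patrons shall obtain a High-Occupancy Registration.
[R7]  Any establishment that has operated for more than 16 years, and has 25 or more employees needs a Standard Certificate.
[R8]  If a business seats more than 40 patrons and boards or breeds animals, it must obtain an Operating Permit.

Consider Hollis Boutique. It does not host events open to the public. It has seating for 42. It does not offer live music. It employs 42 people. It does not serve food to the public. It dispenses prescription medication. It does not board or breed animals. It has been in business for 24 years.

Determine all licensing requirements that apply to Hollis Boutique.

[R1] employees 42 > 30; seating 42 ≤ 128 → Trade Authorization not required.
[R2] years in business 24 > 19; dispenses prescription medication → exempt from Annual License.
[R3] does not host events open to the public → Operating License not required.
[R4] years in business 24 ≤ 26 → exempt from Annual License.
[R5] employees 42 > 26; seating 42 > 40 → Annual License required.
[R6] seating 42 ≤ 130 → High-Occupancy Registration not required.
[R7] years in business 24 > 16; employees 42 ≥ 25 → Standard Certificate required.
[R8] seating 42 > 40; does not board or breed animals → Operating Permit not required.

Standard Certificate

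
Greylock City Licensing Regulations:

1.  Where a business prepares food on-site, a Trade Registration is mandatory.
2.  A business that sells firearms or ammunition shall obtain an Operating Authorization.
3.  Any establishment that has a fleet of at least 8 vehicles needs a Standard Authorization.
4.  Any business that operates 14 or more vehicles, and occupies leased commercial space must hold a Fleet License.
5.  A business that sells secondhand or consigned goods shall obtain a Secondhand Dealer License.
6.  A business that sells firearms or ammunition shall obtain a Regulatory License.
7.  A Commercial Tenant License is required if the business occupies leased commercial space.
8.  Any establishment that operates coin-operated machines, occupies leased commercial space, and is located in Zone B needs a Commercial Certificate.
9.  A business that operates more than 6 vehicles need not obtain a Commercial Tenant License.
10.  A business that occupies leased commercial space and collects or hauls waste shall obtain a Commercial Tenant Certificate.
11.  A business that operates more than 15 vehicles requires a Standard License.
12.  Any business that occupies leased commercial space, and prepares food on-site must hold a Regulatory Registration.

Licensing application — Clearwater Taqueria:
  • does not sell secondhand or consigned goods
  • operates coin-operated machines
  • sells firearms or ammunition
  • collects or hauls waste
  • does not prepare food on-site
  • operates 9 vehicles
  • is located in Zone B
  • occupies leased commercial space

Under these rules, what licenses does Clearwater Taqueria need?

1. does not prepare food on-site → Trade Registration not required.
2. sells firearms or ammunition → Operating Authorization required.
3. vehicles 9 ≥ 8 → Standard Authorization required.
4. vehicles 9 < 14; occupies leased commercial space → Fleet License not required.
5. does not sell secondhand or consigned goods → Secondhand Dealer License not required.
6. sells firearms or ammunition → Regulatory License required.
7. occupies leased commercial space → Commercial Tenant License required.
8. operates coin-operated machines; occupies leased commercial space; is located in Zone B → Commercial Certificate required.
9. vehicles 9 > 6 → exempt from Commercial Tenant License.
10. occupies leased commercial space; collects or hauls waste → Commercial Tenant Certificate required.
11. vehicles 9 ≤ 15 → Standard License not required.
12. occupies leased commercial space; does not prepare food on-site → Regulatory Registration not required.

Commercial Certificate, Commercial Tenant Certificate, Operating Authorization, Regulatory License, Standard Authorization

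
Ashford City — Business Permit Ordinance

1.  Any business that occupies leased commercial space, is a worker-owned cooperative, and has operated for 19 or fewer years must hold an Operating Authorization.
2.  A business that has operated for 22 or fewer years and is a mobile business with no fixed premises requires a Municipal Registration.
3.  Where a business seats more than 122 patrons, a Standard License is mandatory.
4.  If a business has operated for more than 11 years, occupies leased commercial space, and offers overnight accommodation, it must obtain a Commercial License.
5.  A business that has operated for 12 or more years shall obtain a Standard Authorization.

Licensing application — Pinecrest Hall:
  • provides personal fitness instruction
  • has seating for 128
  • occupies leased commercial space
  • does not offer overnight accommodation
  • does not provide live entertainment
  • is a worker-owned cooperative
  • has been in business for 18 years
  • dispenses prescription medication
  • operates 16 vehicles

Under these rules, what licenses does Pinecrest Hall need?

Operating Authorization, Standard Authorization, Standard License

1. occupies leased commercial space; is a worker-owned cooperative; years in business 18 ≤ 19 → Operating Authorization required.
2. years in business 18 ≤ 22; occupies leased commercial space (not: is a mobile business with no fixed premises) → Municipal Registration not required.
3. seating 128 > 122 → Standard License required.
4. years in business 18 > 11; occupies leased commercial space; does not offer overnight accommodation → Commercial License not required.
5. years in business 18 ≥ 12 → Standard Authorization required.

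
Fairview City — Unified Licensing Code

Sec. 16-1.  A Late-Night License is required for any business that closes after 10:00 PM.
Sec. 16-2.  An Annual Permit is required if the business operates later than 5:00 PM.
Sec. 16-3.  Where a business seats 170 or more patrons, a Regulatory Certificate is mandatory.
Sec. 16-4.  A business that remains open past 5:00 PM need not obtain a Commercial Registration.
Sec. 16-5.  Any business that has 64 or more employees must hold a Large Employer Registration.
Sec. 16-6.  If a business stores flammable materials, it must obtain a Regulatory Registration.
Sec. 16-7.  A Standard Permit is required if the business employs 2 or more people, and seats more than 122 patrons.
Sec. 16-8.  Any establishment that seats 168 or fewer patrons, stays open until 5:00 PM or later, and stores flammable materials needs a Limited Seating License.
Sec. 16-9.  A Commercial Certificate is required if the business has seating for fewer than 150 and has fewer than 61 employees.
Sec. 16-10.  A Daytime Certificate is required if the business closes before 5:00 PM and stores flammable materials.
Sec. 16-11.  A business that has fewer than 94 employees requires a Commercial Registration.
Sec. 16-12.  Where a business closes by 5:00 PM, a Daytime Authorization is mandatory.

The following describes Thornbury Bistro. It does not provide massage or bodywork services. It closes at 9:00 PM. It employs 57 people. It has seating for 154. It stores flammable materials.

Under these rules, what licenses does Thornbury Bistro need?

Annual Permit, Limited Seating License, Regulatory Registration, Standard Permit

Sec. 16-1. closes 9:00 PM, at/before 10:00 PM → Late-Night License not required.
Sec. 16-2. closes 9:00 PM, after 5:00 PM → Annual Permit required.
Sec. 16-3. seating 154 < 170 → Regulatory Certificate not required.
Sec. 16-4. closes 9:00 PM, after 5:00 PM → exempt from Commercial Registration.
Sec. 16-5. employees 57 < 64 → Large Employer Registration not required.
Sec. 16-6. stores flammable materials → Regulatory Registration required.
Sec. 16-7. employees 57 ≥ 2; seating 154 > 122 → Standard Permit required.
Sec. 16-8. seating 154 ≤ 168; closes 9:00 PM, after 5:00 PM; stores flammable materials → Limited Seating License required.
Sec. 16-9. seating 154 ≥ 150; employees 57 < 61 → Commercial Certificate not required.
Sec. 16-10. closes 9:00 PM, after 5:00 PM; stores flammable materials → Daytime Certificate not required.
Sec. 16-11. employees 57 < 94 → Commercial Registration required.
Sec. 16-12. closes 9:00 PM, after 5:00 PM → Daytime Authorization not required.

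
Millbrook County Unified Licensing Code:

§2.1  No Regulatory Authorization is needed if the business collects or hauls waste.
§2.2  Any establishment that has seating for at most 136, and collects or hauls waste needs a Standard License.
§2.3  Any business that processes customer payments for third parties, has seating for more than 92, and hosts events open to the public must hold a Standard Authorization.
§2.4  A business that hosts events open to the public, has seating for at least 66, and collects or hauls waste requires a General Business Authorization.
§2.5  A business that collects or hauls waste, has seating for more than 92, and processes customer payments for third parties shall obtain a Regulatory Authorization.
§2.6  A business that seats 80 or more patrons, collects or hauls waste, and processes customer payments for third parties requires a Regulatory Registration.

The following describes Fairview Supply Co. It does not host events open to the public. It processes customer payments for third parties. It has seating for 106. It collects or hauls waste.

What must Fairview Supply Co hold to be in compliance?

§2.1 collects or hauls waste → exempt from Regulatory Authorization.
§2.2 seating 106 ≤ 136; collects or hauls waste → Standard License required.
§2.3 processes customer payments for third parties; seating 106 > 92; does not host events open to the public → Standard Authorization not required.
§2.4 does not host events open to the public; seating 106 ≥ 66; collects or hauls waste → General Business Authorization not required.
§2.5 collects or hauls waste; seating 106 > 92; processes customer payments for third parties → Regulatory Authorization required.
§2.6 seating 106 ≥ 80; collects or hauls waste; processes customer payments for third parties → Regulatory Registration required.

Regulatory Registration, Standard License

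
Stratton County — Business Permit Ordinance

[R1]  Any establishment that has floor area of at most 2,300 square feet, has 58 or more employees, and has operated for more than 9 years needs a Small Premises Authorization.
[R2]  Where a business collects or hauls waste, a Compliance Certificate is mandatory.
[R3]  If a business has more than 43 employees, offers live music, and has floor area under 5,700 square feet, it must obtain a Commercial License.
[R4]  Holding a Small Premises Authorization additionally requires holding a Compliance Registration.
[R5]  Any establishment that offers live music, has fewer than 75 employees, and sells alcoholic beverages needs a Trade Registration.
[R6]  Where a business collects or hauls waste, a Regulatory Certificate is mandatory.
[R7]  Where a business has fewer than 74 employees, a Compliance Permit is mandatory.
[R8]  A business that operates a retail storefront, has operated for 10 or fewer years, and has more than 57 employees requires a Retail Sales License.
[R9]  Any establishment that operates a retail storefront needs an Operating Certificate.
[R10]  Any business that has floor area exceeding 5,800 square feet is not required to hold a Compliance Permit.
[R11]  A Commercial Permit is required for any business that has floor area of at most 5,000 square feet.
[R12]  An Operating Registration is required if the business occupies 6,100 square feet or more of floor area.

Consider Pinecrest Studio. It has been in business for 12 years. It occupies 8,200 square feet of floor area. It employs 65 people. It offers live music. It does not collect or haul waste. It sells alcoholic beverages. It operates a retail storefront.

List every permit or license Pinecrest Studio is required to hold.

Operating Certificate, Operating Registration, Trade Registration

[R1] floor area 8,200 square feet > 2,300 square feet; employees 65 ≥ 58; years in business 12 > 9 → Small Premises Authorization not required.
[R2] does not collect or haul waste → Compliance Certificate not required.
[R3] employees 65 > 43; offers live music; floor area 8,200 square feet ≥ 5,700 square feet → Commercial License not required.
[R4] Small Premises Authorization is not required → no effect.
[R5] offers live music; employees 65 < 75; sells alcoholic beverages → Trade Registration required.
[R6] does not collect or haul waste → Regulatory Certificate not required.
[R7] employees 65 < 74 → Compliance Permit required.
[R8] operates a retail storefront; years in business 12 > 10; employees 65 > 57 → Retail Sales License not required.
[R9] operates a retail storefront → Operating Certificate required.
[R10] floor area 8,200 square feet > 5,800 square feet → exempt from Compliance Permit.
[R11] floor area 8,200 square feet > 5,000 square feet → Commercial Permit not required.
[R12] floor area 8,200 square feet ≥ 6,100 square feet → Operating Registration required.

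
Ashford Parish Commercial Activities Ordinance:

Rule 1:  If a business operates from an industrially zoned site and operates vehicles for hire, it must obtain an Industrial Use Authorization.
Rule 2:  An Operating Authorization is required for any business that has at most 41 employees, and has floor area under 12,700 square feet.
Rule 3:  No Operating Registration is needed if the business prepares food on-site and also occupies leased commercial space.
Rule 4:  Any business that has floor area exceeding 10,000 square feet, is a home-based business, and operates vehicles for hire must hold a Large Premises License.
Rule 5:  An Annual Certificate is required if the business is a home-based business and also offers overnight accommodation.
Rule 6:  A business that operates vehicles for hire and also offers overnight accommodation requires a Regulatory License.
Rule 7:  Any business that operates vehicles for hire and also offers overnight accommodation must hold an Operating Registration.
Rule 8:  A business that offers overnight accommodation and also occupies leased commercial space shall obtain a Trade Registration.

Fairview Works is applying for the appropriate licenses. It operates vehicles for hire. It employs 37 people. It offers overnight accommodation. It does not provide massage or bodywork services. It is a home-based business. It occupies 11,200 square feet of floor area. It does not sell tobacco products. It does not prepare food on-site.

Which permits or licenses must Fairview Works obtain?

Annual Certificate, Large Premises License, Operating Authorization, Operating Registration, Regulatory License

Rule 1: is a home-based business (not: operates from an industrially zoned site); operates vehicles for hire → Industrial Use Authorization not required.
Rule 2: employees 37 ≤ 41; floor area 11,200 square feet < 12,700 square feet → Operating Authorization required.
Rule 3: does not prepare food on-site; is a home-based business (not: occupies leased commercial space) → Operating Registration exemption does not apply.
Rule 4: floor area 11,200 square feet > 10,000 square feet; is a home-based business; operates vehicles for hire → Large Premises License required.
Rule 5: is a home-based business; offers overnight accommodation → Annual Certificate required.
Rule 6: operates vehicles for hire; offers overnight accommodation → Regulatory License required.
Rule 7: operates vehicles for hire; offers overnight accommodation → Operating Registration required.
Rule 8: offers overnight accommodation; is a home-based business (not: occupies leased commercial space) → Trade Registration not required.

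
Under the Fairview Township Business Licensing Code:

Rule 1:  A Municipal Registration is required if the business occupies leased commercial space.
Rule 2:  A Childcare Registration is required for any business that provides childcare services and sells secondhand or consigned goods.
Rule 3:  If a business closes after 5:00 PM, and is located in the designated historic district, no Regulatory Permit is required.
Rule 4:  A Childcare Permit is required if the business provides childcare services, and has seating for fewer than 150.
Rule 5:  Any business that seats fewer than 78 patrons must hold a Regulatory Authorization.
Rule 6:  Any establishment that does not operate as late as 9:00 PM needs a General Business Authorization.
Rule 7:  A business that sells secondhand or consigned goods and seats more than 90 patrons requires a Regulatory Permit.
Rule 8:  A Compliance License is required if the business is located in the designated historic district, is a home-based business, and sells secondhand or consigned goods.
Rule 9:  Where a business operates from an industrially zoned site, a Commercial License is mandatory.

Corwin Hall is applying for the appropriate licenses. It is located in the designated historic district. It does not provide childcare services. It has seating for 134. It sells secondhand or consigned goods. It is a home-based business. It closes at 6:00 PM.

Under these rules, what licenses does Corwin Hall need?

Rule 1: is a home-based business (not: occupies leased commercial space) → Municipal Registration not required.
Rule 2: does not provide childcare services; sells secondhand or consigned goods → Childcare Registration not required.
Rule 3: closes 6:00 PM, after 5:00 PM; is located in the designated historic district → exempt from Regulatory Permit.
Rule 4: does not provide childcare services; seating 134 < 150 → Childcare Permit not required.
Rule 5: seating 134 ≥ 78 → Regulatory Authorization not required.
Rule 6: closes 6:00 PM, at/before 9:00 PM → General Business Authorization required.
Rule 7: sells secondhand or consigned goods; seating 134 > 90 → Regulatory Permit required.
Rule 8: is located in the designated historic district; is a home-based business; sells secondhand or consigned goods → Compliance License required.
Rule 9: is a home-based business (not: operates from an industrially zoned site) → Commercial License not required.

Compliance License, General Business Authorization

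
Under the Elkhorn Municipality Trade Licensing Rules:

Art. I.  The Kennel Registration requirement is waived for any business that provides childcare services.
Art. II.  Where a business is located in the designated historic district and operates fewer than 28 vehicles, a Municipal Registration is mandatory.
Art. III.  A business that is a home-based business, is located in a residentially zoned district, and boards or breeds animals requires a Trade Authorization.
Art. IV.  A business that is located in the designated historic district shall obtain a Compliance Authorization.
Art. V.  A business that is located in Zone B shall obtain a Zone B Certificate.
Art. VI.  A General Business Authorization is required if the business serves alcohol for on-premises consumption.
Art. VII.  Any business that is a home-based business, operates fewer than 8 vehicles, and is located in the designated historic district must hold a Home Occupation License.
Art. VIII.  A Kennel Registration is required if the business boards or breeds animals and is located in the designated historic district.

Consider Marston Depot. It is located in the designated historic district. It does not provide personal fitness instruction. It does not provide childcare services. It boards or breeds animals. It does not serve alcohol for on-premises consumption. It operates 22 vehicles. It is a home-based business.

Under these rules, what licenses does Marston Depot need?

Compliance Authorization, Kennel Registration, Municipal Registration

Art. I. does not provide childcare services → Kennel Registration exemption does not apply.
Art. II. is located in the designated historic district; vehicles 22 < 28 → Municipal Registration required.
Art. III. is a home-based business; is located in the designated historic district (not: is located in a residentially zoned district); boards or breeds animals → Trade Authorization not required.
Art. IV. is located in the designated historic district → Compliance Authorization required.
Art. V. is located in the designated historic district (not: is located in Zone B) → Zone B Certificate not required.
Art. VI. does not serve alcohol for on-premises consumption → General Business Authorization not required.
Art. VII. is a home-based business; vehicles 22 ≥ 8; is located in the designated historic district → Home Occupation License not required.
Art. VIII. boards or breeds animals; is located in the designated historic district → Kennel Registration required.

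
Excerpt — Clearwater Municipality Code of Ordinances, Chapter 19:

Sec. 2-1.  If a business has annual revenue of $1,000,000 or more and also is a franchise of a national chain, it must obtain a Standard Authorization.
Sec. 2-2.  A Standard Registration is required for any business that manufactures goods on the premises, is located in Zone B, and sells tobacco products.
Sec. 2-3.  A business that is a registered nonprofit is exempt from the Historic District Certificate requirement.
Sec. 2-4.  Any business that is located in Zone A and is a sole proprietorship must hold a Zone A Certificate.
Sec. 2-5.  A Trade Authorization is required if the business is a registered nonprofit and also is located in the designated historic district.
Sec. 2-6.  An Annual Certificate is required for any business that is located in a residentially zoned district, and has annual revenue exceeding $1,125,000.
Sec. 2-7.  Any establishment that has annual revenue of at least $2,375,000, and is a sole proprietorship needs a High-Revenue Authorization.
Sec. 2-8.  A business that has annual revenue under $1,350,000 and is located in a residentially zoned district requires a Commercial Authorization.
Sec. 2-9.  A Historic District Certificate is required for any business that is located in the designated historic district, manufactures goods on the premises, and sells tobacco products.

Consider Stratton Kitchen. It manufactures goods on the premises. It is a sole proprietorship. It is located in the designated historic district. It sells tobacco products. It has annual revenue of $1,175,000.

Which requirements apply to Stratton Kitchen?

Sec. 2-1. revenue $1,175,000 ≥ $1,000,000; is a sole proprietorship (not: is a franchise of a national chain) → Standard Authorization not required.
Sec. 2-2. manufactures goods on the premises; is located in the designated historic district (not: is located in Zone B); sells tobacco products → Standard Registration not required.
Sec. 2-3. is a sole proprietorship (not: is a registered nonprofit) → Historic District Certificate exemption does not apply.
Sec. 2-4. is located in the designated historic district (not: is located in Zone A); is a sole proprietorship → Zone A Certificate not required.
Sec. 2-5. is a sole proprietorship (not: is a registered nonprofit); is located in the designated historic district → Trade Authorization not required.
Sec. 2-6. is located in the designated historic district (not: is located in a residentially zoned district); revenue $1,175,000 > $1,125,000 → Annual Certificate not required.
Sec. 2-7. revenue $1,175,000 < $2,375,000; is a sole proprietorship → High-Revenue Authorization not required.
Sec. 2-8. revenue $1,175,000 < $1,350,000; is located in the designated historic district (not: is located in a residentially zoned district) → Commercial Authorization not required.
Sec. 2-9. is located in the designated historic district; manufactures goods on the premises; sells tobacco products → Historic District Certificate required.

Historic District Certificate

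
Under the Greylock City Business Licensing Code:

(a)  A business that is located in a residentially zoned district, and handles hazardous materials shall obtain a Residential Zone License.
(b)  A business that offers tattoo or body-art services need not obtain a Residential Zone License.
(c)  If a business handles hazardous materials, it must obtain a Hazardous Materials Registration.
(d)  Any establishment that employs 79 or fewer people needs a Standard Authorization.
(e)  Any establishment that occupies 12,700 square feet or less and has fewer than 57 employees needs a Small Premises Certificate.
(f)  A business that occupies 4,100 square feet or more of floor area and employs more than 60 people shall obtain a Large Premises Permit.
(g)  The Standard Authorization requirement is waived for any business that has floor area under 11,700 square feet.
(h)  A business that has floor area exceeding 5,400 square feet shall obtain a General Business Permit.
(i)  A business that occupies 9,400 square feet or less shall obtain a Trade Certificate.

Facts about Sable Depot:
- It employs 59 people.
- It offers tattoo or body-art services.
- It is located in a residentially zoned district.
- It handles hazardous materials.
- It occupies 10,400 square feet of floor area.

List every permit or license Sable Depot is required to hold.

(a) is located in a residentially zoned district; handles hazardous materials → Residential Zone License required.
(b) offers tattoo or body-art services → exempt from Residential Zone License.
(c) handles hazardous materials → Hazardous Materials Registration required.
(d) employees 59 ≤ 79 → Standard Authorization required.
(e) floor area 10,400 square feet ≤ 12,700 square feet; employees 59 ≥ 57 → Small Premises Certificate not required.
(f) floor area 10,400 square feet ≥ 4,100 square feet; employees 59 ≤ 60 → Large Premises Permit not required.
(g) floor area 10,400 square feet < 11,700 square feet → exempt from Standard Authorization.
(h) floor area 10,400 square feet > 5,400 square feet → General Business Permit required.
(i) floor area 10,400 square feet > 9,400 square feet → Trade Certificate not required.

General Business Permit, Hazardous Materials Registration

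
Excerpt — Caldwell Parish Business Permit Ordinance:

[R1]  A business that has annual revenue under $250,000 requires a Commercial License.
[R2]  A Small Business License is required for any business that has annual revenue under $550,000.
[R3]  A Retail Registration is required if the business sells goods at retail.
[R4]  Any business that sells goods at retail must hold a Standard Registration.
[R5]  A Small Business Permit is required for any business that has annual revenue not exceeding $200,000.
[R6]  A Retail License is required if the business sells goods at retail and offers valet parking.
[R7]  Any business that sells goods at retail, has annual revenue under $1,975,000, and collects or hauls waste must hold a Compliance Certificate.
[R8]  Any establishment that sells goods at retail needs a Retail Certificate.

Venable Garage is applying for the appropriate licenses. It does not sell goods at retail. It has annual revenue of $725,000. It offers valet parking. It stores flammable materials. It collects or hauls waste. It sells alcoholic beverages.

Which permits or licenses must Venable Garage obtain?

[R1] revenue $725,000 ≥ $250,000 → Commercial License not required.
[R2] revenue $725,000 ≥ $550,000 → Small Business License not required.
[R3] does not sell goods at retail → Retail Registration not required.
[R4] does not sell goods at retail → Standard Registration not required.
[R5] revenue $725,000 > $200,000 → Small Business Permit not required.
[R6] does not sell goods at retail; offers valet parking → Retail License not required.
[R7] does not sell goods at retail; revenue $725,000 < $1,975,000; collects or hauls waste → Compliance Certificate not required.
[R8] does not sell goods at retail → Retail Certificate not required.

None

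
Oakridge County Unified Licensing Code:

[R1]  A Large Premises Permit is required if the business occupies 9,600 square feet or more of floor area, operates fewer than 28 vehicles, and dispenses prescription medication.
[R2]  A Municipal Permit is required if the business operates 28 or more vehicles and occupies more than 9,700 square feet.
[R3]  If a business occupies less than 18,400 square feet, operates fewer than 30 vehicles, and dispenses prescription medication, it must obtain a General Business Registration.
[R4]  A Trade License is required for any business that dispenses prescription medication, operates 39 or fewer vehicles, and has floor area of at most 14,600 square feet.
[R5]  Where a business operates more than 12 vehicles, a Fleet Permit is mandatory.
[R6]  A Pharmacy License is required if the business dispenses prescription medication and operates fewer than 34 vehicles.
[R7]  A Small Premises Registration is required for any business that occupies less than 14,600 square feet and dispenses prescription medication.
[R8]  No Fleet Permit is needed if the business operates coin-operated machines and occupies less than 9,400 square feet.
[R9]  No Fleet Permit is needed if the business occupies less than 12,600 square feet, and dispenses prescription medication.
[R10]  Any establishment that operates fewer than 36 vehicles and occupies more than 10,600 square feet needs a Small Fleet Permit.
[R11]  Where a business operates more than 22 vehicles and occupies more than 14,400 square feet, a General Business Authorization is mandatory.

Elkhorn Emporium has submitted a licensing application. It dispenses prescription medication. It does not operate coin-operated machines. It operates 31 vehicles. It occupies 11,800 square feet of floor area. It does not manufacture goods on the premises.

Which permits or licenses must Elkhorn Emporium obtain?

Municipal Permit, Pharmacy License, Small Fleet Permit, Small Premises Registration, Trade License

[R1] floor area 11,800 square feet ≥ 9,600 square feet; vehicles 31 ≥ 28; dispenses prescription medication → Large Premises Permit not required.
[R2] vehicles 31 ≥ 28; floor area 11,800 square feet > 9,700 square feet → Municipal Permit required.
[R3] floor area 11,800 square feet < 18,400 square feet; vehicles 31 ≥ 30; dispenses prescription medication → General Business Registration not required.
[R4] dispenses prescription medication; vehicles 31 ≤ 39; floor area 11,800 square feet ≤ 14,600 square feet → Trade License required.
[R5] vehicles 31 > 12 → Fleet Permit required.
[R6] dispenses prescription medication; vehicles 31 < 34 → Pharmacy License required.
[R7] floor area 11,800 square feet < 14,600 square feet; dispenses prescription medication → Small Premises Registration required.
[R8] does not operate coin-operated machines; floor area 11,800 square feet ≥ 9,400 square feet → Fleet Permit exemption does not apply.
[R9] floor area 11,800 square feet < 12,600 square feet; dispenses prescription medication → exempt from Fleet Permit.
[R10] vehicles 31 < 36; floor area 11,800 square feet > 10,600 square feet → Small Fleet Permit required.
[R11] vehicles 31 > 22; floor area 11,800 square feet ≤ 14,400 square feet → General Business Authorization not required.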